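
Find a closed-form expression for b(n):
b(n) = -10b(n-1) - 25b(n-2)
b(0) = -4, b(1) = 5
Characteristic equation: x² + 10x + 25 = 0, which is (x - (-5))².
Repeated root r = -5.
General solution: b(n) = (A + Bn)·(-5)^n.
From b(0) = -4: A = -4.
From b(1) = 5: (A + B)·(-5) = 5 ⇒ B = 3.
So b(n) = \left(3 n - 4\right) \cdot (-5)^n.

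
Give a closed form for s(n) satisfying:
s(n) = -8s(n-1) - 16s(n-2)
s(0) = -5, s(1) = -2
Characteristic equation: x² + 8x + 16 = 0, which is (x - (-4))².
Repeated root r = -4.
General solution: s(n) = (A + Bn)·(-4)^n.
From s(0) = -5: A = -5.
From s(1) = -2: (A + B)·(-4) = -2 ⇒ B = \frac{11}{2}.
So s(n) = \left(\frac{11 n}{2} - 5\right) \cdot (-4)^n.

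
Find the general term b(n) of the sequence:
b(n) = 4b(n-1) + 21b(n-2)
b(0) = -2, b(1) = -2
Characteristic equation: x² - 4x - 21 = 0, which factors as (x - (-3))(x - (7)) = 0.
Roots r₁ = -3, r₂ = 7 (distinct).
General solution: b(n) = A·(-3)^n + B·(7)^n.
From b(0) = -2: A + B = -2.
From b(1) = -2: -3A + 7B = -2.
Solving: A = - \frac{6}{5}, B = - \frac{4}{5}.
So b(n) = - \frac{6 \left(-3\right)^{n}}{5} - \frac{4 \cdot 7^{n}}{5}.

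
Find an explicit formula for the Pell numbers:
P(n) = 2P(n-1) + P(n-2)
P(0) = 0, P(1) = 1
This is the Pell sequence.
Characteristic equation: x² - 2x - 1 = 0; roots r₁ = 1 + \sqrt{2}, r₂ = 1 - \sqrt{2}.
General: P(n) = A·r₁^n + B·r₂^n. Solving with P(0)=0, P(1)=1 gives A = \frac{\sqrt{2}}{4}, B = - \frac{\sqrt{2}}{4}.
So P(n) = \frac{\sqrt{2} \left(- \left(1 - \sqrt{2}\right)^{n} + \left(1 + \sqrt{2}\right)^{n}\right)}{4}.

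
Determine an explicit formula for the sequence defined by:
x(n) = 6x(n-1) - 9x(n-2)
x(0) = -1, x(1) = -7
Characteristic equation: x² - 6x + 9 = 0, which is (x - (3))².
Repeated root r = 3.
General solution: x(n) = (A + Bn)·(3)^n.
From x(0) = -1: A = -1.
From x(1) = -7: (A + B)·(3) = -7 ⇒ B = - \frac{4}{3}.
So x(n) = \left(- \frac{4 n}{3} - 1\right) \cdot (3)^n.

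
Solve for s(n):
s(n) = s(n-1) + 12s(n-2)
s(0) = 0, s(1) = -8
Characteristic equation: x² - x - 12 = 0, which factors as (x - (-3))(x - (4)) = 0.
Roots r₁ = -3, r₂ = 4 (distinct).
General solution: s(n) = A·(-3)^n + B·(4)^n.
From s(0) = 0: A + B = 0.
From s(1) = -8: -3A + 4B = -8.
Solving: A = \frac{8}{7}, B = - \frac{8}{7}.
So s(n) = \frac{8 \left(-3\right)^{n}}{7} - \frac{8 \cdot 4^{n}}{7}.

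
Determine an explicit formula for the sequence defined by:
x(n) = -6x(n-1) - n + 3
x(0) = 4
First-order linear with linear forcing.
Homogeneous solution: x_h(n) = A·(-6)^n.
Try particular x_p(n) = pn + q. Substituting:
  pn + q = -6(p(n-1) + q) - n + 3.
Matching the n-coefficient: p = -6p - 1 ⇒ p = - \frac{1}{7}.
Matching constants: q = 6p - 6q + 3 ⇒ q = \frac{15}{49}.
General: x(n) = A·(-6)^n - \frac{n}{7} + \frac{15}{49}.
Apply x(0) = 4: A + \frac{15}{49} = 4 ⇒ A = \frac{181}{49}.
So x(n) = \frac{181 \left(-6\right)^{n}}{49} - \frac{n}{7} + \frac{15}{49}.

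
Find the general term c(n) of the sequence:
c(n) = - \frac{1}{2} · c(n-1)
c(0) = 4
Pure geometric recurrence with ratio - \frac{1}{2}.
By induction c(n) = c(0) · (- \frac{1}{2})^n = 4 \left(- \frac{1}{2}\right)^{n}.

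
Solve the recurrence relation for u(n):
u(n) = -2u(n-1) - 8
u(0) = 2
First-order linear non-homogeneous.
Homogeneous solution: u_h(n) = A·(-2)^n.
Try constant particular solution u_p = K: K = -2K - 8 ⇒ K = - \frac{8}{3}.
General: u(n) = A·(-2)^n - \frac{8}{3}.
Apply u(0) = 2: A - \frac{8}{3} = 2 ⇒ A = \frac{14}{3}.
So u(n) = \frac{14 \left(-2\right)^{n}}{3} - \frac{8}{3}.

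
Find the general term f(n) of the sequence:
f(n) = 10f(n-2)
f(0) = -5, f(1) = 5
Characteristic equation: x² - 10 = 0.
Discriminant Δ = (0)² + 4·(10) = 40.
Roots r₁,₂ = (0 ± √40)/2, so r₁ = \sqrt{10}, r₂ = - \sqrt{10}.
General solution: f(n) = A·r₁^n + B·r₂^n.
From the initial conditions, A + B = -5 and r₁A + r₂B = 5.
Since r₁ - r₂ = √40: A = (5 - (-5)r₂)/√40 = - \frac{5}{2} + \frac{\sqrt{10}}{4}, and B = -5 - A = - \frac{5}{2} - \frac{\sqrt{10}}{4}.
So f(n) = \left(- \frac{5}{2} + \frac{\sqrt{10}}{4}\right)\left(\sqrt{10}\right)^n + \left(- \frac{5}{2} - \frac{\sqrt{10}}{4}\right)\left(- \sqrt{10}\right)^n.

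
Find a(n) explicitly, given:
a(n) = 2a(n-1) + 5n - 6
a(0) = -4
First-order linear with linear forcing.
Homogeneous solution: a_h(n) = A·(2)^n.
Try particular a_p(n) = pn + q. Substituting:
  pn + q = 2(p(n-1) + q) + 5n - 6.
Matching the n-coefficient: p = 2p + 5 ⇒ p = -5.
Matching constants: q = -2p + 2q - 6 ⇒ q = -4.
General: a(n) = A·(2)^n - 5 n - 4.
Apply a(0) = -4: A - 4 = -4 ⇒ A = 0.
So a(n) = - 5 n - 4.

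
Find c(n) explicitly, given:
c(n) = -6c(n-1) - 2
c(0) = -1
First-order linear non-homogeneous.
Homogeneous solution: c_h(n) = A·(-6)^n.
Try constant particular solution c_p = K: K = -6K - 2 ⇒ K = - \frac{2}{7}.
General: c(n) = A·(-6)^n - \frac{2}{7}.
Apply c(0) = -1: A - \frac{2}{7} = -1 ⇒ A = - \frac{5}{7}.
So c(n) = - \frac{5 \left(-6\right)^{n}}{7} - \frac{2}{7}.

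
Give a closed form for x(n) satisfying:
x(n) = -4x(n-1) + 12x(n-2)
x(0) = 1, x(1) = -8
Characteristic equation: x² + 4x - 12 = 0, which factors as (x - (2))(x - (-6)) = 0.
Roots r₁ = 2, r₂ = -6 (distinct).
General solution: x(n) = A·(2)^n + B·(-6)^n.
From x(0) = 1: A + B = 1.
From x(1) = -8: 2A - 6B = -8.
Solving: A = - \frac{1}{4}, B = \frac{5}{4}.
So x(n) = \frac{5 \left(-6\right)^{n}}{4} - \frac{2^{n}}{4}.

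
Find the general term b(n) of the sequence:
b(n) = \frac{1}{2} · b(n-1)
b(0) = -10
Pure geometric recurrence with ratio \frac{1}{2}.
By induction b(n) = b(0) · (\frac{1}{2})^n = - 10 \cdot 2^{- n}.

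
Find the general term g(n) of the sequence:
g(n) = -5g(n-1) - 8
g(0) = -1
First-order linear non-homogeneous.
Homogeneous solution: g_h(n) = A·(-5)^n.
Try constant particular solution g_p = K: K = -5K - 8 ⇒ K = - \frac{4}{3}.
General: g(n) = A·(-5)^n - \frac{4}{3}.
Apply g(0) = -1: A - \frac{4}{3} = -1 ⇒ A = \frac{1}{3}.
So g(n) = \frac{\left(-5\right)^{n}}{3} - \frac{4}{3}.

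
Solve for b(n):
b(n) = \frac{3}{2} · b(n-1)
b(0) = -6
Pure geometric recurrence with ratio \frac{3}{2}.
By induction b(n) = b(0) · (\frac{3}{2})^n = - 6 \left(\frac{3}{2}\right)^{n}.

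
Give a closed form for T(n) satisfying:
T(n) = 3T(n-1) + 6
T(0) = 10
First-order linear non-homogeneous.
Homogeneous solution: T_h(n) = A·(3)^n.
Try constant particular solution T_p = K: K = 3K + 6 ⇒ K = -3.
General: T(n) = A·(3)^n - 3.
Apply T(0) = 10: A - 3 = 10 ⇒ A = 13.
So T(n) = 13 \cdot 3^{n} - 3.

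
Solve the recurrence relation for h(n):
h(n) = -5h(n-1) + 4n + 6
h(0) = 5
First-order linear with linear forcing.
Homogeneous solution: h_h(n) = A·(-5)^n.
Try particular h_p(n) = pn + q. Substituting:
  pn + q = -5(p(n-1) + q) + 4n + 6.
Matching the n-coefficient: p = -5p + 4 ⇒ p = \frac{2}{3}.
Matching constants: q = 5p - 5q + 6 ⇒ q = \frac{14}{9}.
General: h(n) = A·(-5)^n + \frac{2 n}{3} + \frac{14}{9}.
Apply h(0) = 5: A + \frac{14}{9} = 5 ⇒ A = \frac{31}{9}.
So h(n) = \frac{31 \left(-5\right)^{n}}{9} + \frac{2 n}{3} + \frac{14}{9}.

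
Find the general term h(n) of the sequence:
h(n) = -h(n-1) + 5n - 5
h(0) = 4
First-order linear with linear forcing.
Homogeneous solution: h_h(n) = A·(-1)^n.
Try particular h_p(n) = pn + q. Substituting:
  pn + q = -(p(n-1) + q) + 5n - 5.
Matching the n-coefficient: p = -p + 5 ⇒ p = \frac{5}{2}.
Matching constants: q = p - q - 5 ⇒ q = - \frac{5}{4}.
General: h(n) = A·(-1)^n + \frac{5 n}{2} - \frac{5}{4}.
Apply h(0) = 4: A - \frac{5}{4} = 4 ⇒ A = \frac{21}{4}.
So h(n) = \frac{21 \left(-1\right)^{n}}{4} + \frac{5 n}{2} - \frac{5}{4}.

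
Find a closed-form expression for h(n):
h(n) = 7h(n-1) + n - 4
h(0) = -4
First-order linear with linear forcing.
Homogeneous solution: h_h(n) = A·(7)^n.
Try particular h_p(n) = pn + q. Substituting:
  pn + q = 7(p(n-1) + q) + n - 4.
Matching the n-coefficient: p = 7p + 1 ⇒ p = - \frac{1}{6}.
Matching constants: q = -7p + 7q - 4 ⇒ q = \frac{17}{36}.
General: h(n) = A·(7)^n - \frac{n}{6} + \frac{17}{36}.
Apply h(0) = -4: A + \frac{17}{36} = -4 ⇒ A = - \frac{161}{36}.
So h(n) = - \frac{161 \cdot 7^{n}}{36} - \frac{n}{6} + \frac{17}{36}.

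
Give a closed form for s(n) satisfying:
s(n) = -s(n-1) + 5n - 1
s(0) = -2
First-order linear with linear forcing.
Homogeneous solution: s_h(n) = A·(-1)^n.
Try particular s_p(n) = pn + q. Substituting:
  pn + q = -(p(n-1) + q) + 5n - 1.
Matching the n-coefficient: p = -p + 5 ⇒ p = \frac{5}{2}.
Matching constants: q = p - q - 1 ⇒ q = \frac{3}{4}.
General: s(n) = A·(-1)^n + \frac{5 n}{2} + \frac{3}{4}.
Apply s(0) = -2: A + \frac{3}{4} = -2 ⇒ A = - \frac{11}{4}.
So s(n) = - \frac{11 \left(-1\right)^{n}}{4} + \frac{5 n}{2} + \frac{3}{4}.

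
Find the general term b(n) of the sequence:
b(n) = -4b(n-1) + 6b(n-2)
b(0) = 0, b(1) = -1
Characteristic equation: x² + 4x - 6 = 0.
Discriminant Δ = (-4)² + 4·(6) = 40.
Roots r₁,₂ = (-4 ± √40)/2, so r₁ = -2 + \sqrt{10}, r₂ = - \sqrt{10} - 2.
General solution: b(n) = A·r₁^n + B·r₂^n.
From the initial conditions, A + B = 0 and r₁A + r₂B = -1.
Since r₁ - r₂ = √40: A = (-1 - (0)r₂)/√40 = - \frac{\sqrt{10}}{20}, and B = 0 - A = \frac{\sqrt{10}}{20}.
So b(n) = \left(- \frac{\sqrt{10}}{20}\right)\left(-2 + \sqrt{10}\right)^n + \left(\frac{\sqrt{10}}{20}\right)\left(- \sqrt{10} - 2\right)^n.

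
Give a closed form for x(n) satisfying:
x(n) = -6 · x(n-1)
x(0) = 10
Pure geometric recurrence with ratio -6.
By induction x(n) = x(0) · (-6)^n = 10 \left(-6\right)^{n}.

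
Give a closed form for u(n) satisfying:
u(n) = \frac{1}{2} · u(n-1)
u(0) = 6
Pure geometric recurrence with ratio \frac{1}{2}.
By induction u(n) = u(0) · (\frac{1}{2})^n = 6 \cdot 2^{- n}.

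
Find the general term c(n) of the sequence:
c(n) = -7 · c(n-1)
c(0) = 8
Pure geometric recurrence with ratio -7.
By induction c(n) = c(0) · (-7)^n = 8 \left(-7\right)^{n}.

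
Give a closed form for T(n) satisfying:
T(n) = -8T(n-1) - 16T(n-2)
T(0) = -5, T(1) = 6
Characteristic equation: x² + 8x + 16 = 0, which is (x - (-4))².
Repeated root r = -4.
General solution: T(n) = (A + Bn)·(-4)^n.
From T(0) = -5: A = -5.
From T(1) = 6: (A + B)·(-4) = 6 ⇒ B = \frac{7}{2}.
So T(n) = \left(\frac{7 n}{2} - 5\right) \cdot (-4)^n.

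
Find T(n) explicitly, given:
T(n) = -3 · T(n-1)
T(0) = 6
Pure geometric recurrence with ratio -3.
By induction T(n) = T(0) · (-3)^n = 6 \left(-3\right)^{n}.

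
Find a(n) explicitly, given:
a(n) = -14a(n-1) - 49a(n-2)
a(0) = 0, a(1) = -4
Characteristic equation: x² + 14x + 49 = 0, which is (x - (-7))².
Repeated root r = -7.
General solution: a(n) = (A + Bn)·(-7)^n.
From a(0) = 0: A = 0.
From a(1) = -4: (A + B)·(-7) = -4 ⇒ B = \frac{4}{7}.
So a(n) = \left(\frac{4 n}{7}\right) \cdot (-7)^n.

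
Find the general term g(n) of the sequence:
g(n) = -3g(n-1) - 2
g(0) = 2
First-order linear non-homogeneous.
Homogeneous solution: g_h(n) = A·(-3)^n.
Try constant particular solution g_p = K: K = -3K - 2 ⇒ K = - \frac{1}{2}.
General: g(n) = A·(-3)^n - \frac{1}{2}.
Apply g(0) = 2: A - \frac{1}{2} = 2 ⇒ A = \frac{5}{2}.
So g(n) = \frac{5 \left(-3\right)^{n}}{2} - \frac{1}{2}.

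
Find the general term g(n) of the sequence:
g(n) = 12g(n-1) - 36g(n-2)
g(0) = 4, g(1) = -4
Characteristic equation: x² - 12x + 36 = 0, which is (x - (6))².
Repeated root r = 6.
General solution: g(n) = (A + Bn)·(6)^n.
From g(0) = 4: A = 4.
From g(1) = -4: (A + B)·(6) = -4 ⇒ B = - \frac{14}{3}.
So g(n) = \left(4 - \frac{14 n}{3}\right) \cdot (6)^n.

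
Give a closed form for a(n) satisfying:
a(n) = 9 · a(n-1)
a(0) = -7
Pure geometric recurrence with ratio 9.
By induction a(n) = a(0) · (9)^n = - 7 \cdot 9^{n}.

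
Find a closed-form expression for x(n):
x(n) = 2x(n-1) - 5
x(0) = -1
First-order linear non-homogeneous.
Homogeneous solution: x_h(n) = A·(2)^n.
Try constant particular solution x_p = K: K = 2K - 5 ⇒ K = 5.
General: x(n) = A·(2)^n + 5.
Apply x(0) = -1: A + 5 = -1 ⇒ A = -6.
So x(n) = 5 - 6 \cdot 2^{n}.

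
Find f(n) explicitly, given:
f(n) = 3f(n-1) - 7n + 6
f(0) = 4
First-order linear with linear forcing.
Homogeneous solution: f_h(n) = A·(3)^n.
Try particular f_p(n) = pn + q. Substituting:
  pn + q = 3(p(n-1) + q) - 7n + 6.
Matching the n-coefficient: p = 3p - 7 ⇒ p = \frac{7}{2}.
Matching constants: q = -3p + 3q + 6 ⇒ q = \frac{9}{4}.
General: f(n) = A·(3)^n + \frac{7 n}{2} + \frac{9}{4}.
Apply f(0) = 4: A + \frac{9}{4} = 4 ⇒ A = \frac{7}{4}.
So f(n) = \frac{7 \cdot 3^{n}}{4} + \frac{7 n}{2} + \frac{9}{4}.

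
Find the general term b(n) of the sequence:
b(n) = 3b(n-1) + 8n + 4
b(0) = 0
First-order linear with linear forcing.
Homogeneous solution: b_h(n) = A·(3)^n.
Try particular b_p(n) = pn + q. Substituting:
  pn + q = 3(p(n-1) + q) + 8n + 4.
Matching the n-coefficient: p = 3p + 8 ⇒ p = -4.
Matching constants: q = -3p + 3q + 4 ⇒ q = -8.
General: b(n) = A·(3)^n - 4 n - 8.
Apply b(0) = 0: A - 8 = 0 ⇒ A = 8.
So b(n) = 8 \cdot 3^{n} - 4 n - 8.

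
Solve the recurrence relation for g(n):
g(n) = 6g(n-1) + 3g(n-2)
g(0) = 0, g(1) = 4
Characteristic equation: x² - 6x - 3 = 0.
Discriminant Δ = (6)² + 4·(3) = 48.
Roots r₁,₂ = (6 ± √48)/2, so r₁ = 3 + 2 \sqrt{3}, r₂ = 3 - 2 \sqrt{3}.
General solution: g(n) = A·r₁^n + B·r₂^n.
From the initial conditions, A + B = 0 and r₁A + r₂B = 4.
Since r₁ - r₂ = √48: A = (4 - (0)r₂)/√48 = \frac{\sqrt{3}}{3}, and B = 0 - A = - \frac{\sqrt{3}}{3}.
So g(n) = \left(\frac{\sqrt{3}}{3}\right)\left(3 + 2 \sqrt{3}\right)^n + \left(- \frac{\sqrt{3}}{3}\right)\left(3 - 2 \sqrt{3}\right)^n.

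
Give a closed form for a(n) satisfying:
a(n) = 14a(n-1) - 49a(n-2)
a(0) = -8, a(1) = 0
Characteristic equation: x² - 14x + 49 = 0, which is (x - (7))².
Repeated root r = 7.
General solution: a(n) = (A + Bn)·(7)^n.
From a(0) = -8: A = -8.
From a(1) = 0: (A + B)·(7) = 0 ⇒ B = 8.
So a(n) = \left(8 n - 8\right) \cdot (7)^n.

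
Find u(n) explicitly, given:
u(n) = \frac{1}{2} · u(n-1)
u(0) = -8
Pure geometric recurrence with ratio \frac{1}{2}.
By induction u(n) = u(0) · (\frac{1}{2})^n = - 8 \cdot 2^{- n}.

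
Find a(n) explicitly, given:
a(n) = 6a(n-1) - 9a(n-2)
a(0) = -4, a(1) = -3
Characteristic equation: x² - 6x + 9 = 0, which is (x - (3))².
Repeated root r = 3.
General solution: a(n) = (A + Bn)·(3)^n.
From a(0) = -4: A = -4.
From a(1) = -3: (A + B)·(3) = -3 ⇒ B = 3.
So a(n) = \left(3 n - 4\right) \cdot (3)^n.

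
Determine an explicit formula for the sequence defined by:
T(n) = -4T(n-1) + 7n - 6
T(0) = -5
First-order linear with linear forcing.
Homogeneous solution: T_h(n) = A·(-4)^n.
Try particular T_p(n) = pn + q. Substituting:
  pn + q = -4(p(n-1) + q) + 7n - 6.
Matching the n-coefficient: p = -4p + 7 ⇒ p = \frac{7}{5}.
Matching constants: q = 4p - 4q - 6 ⇒ q = - \frac{2}{25}.
General: T(n) = A·(-4)^n + \frac{7 n}{5} - \frac{2}{25}.
Apply T(0) = -5: A - \frac{2}{25} = -5 ⇒ A = - \frac{123}{25}.
So T(n) = - \frac{123 \left(-4\right)^{n}}{25} + \frac{7 n}{5} - \frac{2}{25}.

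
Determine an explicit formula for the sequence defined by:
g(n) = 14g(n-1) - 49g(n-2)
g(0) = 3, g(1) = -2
Characteristic equation: x² - 14x + 49 = 0, which is (x - (7))².
Repeated root r = 7.
General solution: g(n) = (A + Bn)·(7)^n.
From g(0) = 3: A = 3.
From g(1) = -2: (A + B)·(7) = -2 ⇒ B = - \frac{23}{7}.
So g(n) = \left(3 - \frac{23 n}{7}\right) \cdot (7)^n.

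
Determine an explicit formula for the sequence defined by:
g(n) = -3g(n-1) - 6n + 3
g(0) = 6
First-order linear with linear forcing.
Homogeneous solution: g_h(n) = A·(-3)^n.
Try particular g_p(n) = pn + q. Substituting:
  pn + q = -3(p(n-1) + q) - 6n + 3.
Matching the n-coefficient: p = -3p - 6 ⇒ p = - \frac{3}{2}.
Matching constants: q = 3p - 3q + 3 ⇒ q = - \frac{3}{8}.
General: g(n) = A·(-3)^n - \frac{3 n}{2} - \frac{3}{8}.
Apply g(0) = 6: A - \frac{3}{8} = 6 ⇒ A = \frac{51}{8}.
So g(n) = \frac{51 \left(-3\right)^{n}}{8} - \frac{3 n}{2} - \frac{3}{8}.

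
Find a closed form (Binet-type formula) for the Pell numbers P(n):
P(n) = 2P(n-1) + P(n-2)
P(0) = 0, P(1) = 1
This is the Pell sequence.
Characteristic equation: x² - 2x - 1 = 0; roots r₁ = 1 + \sqrt{2}, r₂ = 1 - \sqrt{2}.
General: P(n) = A·r₁^n + B·r₂^n. Solving with P(0)=0, P(1)=1 gives A = \frac{\sqrt{2}}{4}, B = - \frac{\sqrt{2}}{4}.
So P(n) = \frac{\sqrt{2} \left(- \left(1 - \sqrt{2}\right)^{n} + \left(1 + \sqrt{2}\right)^{n}\right)}{4}.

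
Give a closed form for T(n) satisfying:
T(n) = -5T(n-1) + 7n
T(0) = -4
First-order linear with linear forcing.
Homogeneous solution: T_h(n) = A·(-5)^n.
Try particular T_p(n) = pn + q. Substituting:
  pn + q = -5(p(n-1) + q) + 7n.
Matching the n-coefficient: p = -5p + 7 ⇒ p = \frac{7}{6}.
Matching constants: q = 5p - 5q ⇒ q = \frac{35}{36}.
General: T(n) = A·(-5)^n + \frac{7 n}{6} + \frac{35}{36}.
Apply T(0) = -4: A + \frac{35}{36} = -4 ⇒ A = - \frac{179}{36}.
So T(n) = - \frac{179 \left(-5\right)^{n}}{36} + \frac{7 n}{6} + \frac{35}{36}.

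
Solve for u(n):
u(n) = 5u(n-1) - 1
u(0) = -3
First-order linear non-homogeneous.
Homogeneous solution: u_h(n) = A·(5)^n.
Try constant particular solution u_p = K: K = 5K - 1 ⇒ K = \frac{1}{4}.
General: u(n) = A·(5)^n + \frac{1}{4}.
Apply u(0) = -3: A + \frac{1}{4} = -3 ⇒ A = - \frac{13}{4}.
So u(n) = \frac{1}{4} - \frac{13 \cdot 5^{n}}{4}.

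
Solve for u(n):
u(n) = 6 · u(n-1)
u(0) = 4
Pure geometric recurrence with ratio 6.
By induction u(n) = u(0) · (6)^n = 4 \cdot 6^{n}.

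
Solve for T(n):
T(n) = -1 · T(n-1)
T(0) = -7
Pure geometric recurrence with ratio -1.
By induction T(n) = T(0) · (-1)^n = - 7 \left(-1\right)^{n}.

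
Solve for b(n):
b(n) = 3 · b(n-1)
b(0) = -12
Pure geometric recurrence with ratio 3.
By induction b(n) = b(0) · (3)^n = - 12 \cdot 3^{n}.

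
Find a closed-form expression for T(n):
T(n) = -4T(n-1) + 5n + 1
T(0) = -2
First-order linear with linear forcing.
Homogeneous solution: T_h(n) = A·(-4)^n.
Try particular T_p(n) = pn + q. Substituting:
  pn + q = -4(p(n-1) + q) + 5n + 1.
Matching the n-coefficient: p = -4p + 5 ⇒ p = 1.
Matching constants: q = 4p - 4q + 1 ⇒ q = 1.
General: T(n) = A·(-4)^n + n + 1.
Apply T(0) = -2: A + 1 = -2 ⇒ A = -3.
So T(n) = - 3 \left(-4\right)^{n} + n + 1.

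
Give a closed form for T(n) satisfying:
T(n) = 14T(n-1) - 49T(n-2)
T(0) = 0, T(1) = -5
Characteristic equation: x² - 14x + 49 = 0, which is (x - (7))².
Repeated root r = 7.
General solution: T(n) = (A + Bn)·(7)^n.
From T(0) = 0: A = 0.
From T(1) = -5: (A + B)·(7) = -5 ⇒ B = - \frac{5}{7}.
So T(n) = \left(- \frac{5 n}{7}\right) \cdot (7)^n.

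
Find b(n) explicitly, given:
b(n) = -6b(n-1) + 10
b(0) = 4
First-order linear non-homogeneous.
Homogeneous solution: b_h(n) = A·(-6)^n.
Try constant particular solution b_p = K: K = -6K + 10 ⇒ K = \frac{10}{7}.
General: b(n) = A·(-6)^n + \frac{10}{7}.
Apply b(0) = 4: A + \frac{10}{7} = 4 ⇒ A = \frac{18}{7}.
So b(n) = \frac{18 \left(-6\right)^{n}}{7} + \frac{10}{7}.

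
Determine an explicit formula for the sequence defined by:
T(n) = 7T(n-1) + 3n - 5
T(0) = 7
First-order linear with linear forcing.
Homogeneous solution: T_h(n) = A·(7)^n.
Try particular T_p(n) = pn + q. Substituting:
  pn + q = 7(p(n-1) + q) + 3n - 5.
Matching the n-coefficient: p = 7p + 3 ⇒ p = - \frac{1}{2}.
Matching constants: q = -7p + 7q - 5 ⇒ q = \frac{1}{4}.
General: T(n) = A·(7)^n - \frac{n}{2} + \frac{1}{4}.
Apply T(0) = 7: A + \frac{1}{4} = 7 ⇒ A = \frac{27}{4}.
So T(n) = \frac{27 \cdot 7^{n}}{4} - \frac{n}{2} + \frac{1}{4}.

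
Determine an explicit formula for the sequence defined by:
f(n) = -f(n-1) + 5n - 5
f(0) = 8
First-order linear with linear forcing.
Homogeneous solution: f_h(n) = A·(-1)^n.
Try particular f_p(n) = pn + q. Substituting:
  pn + q = -(p(n-1) + q) + 5n - 5.
Matching the n-coefficient: p = -p + 5 ⇒ p = \frac{5}{2}.
Matching constants: q = p - q - 5 ⇒ q = - \frac{5}{4}.
General: f(n) = A·(-1)^n + \frac{5 n}{2} - \frac{5}{4}.
Apply f(0) = 8: A - \frac{5}{4} = 8 ⇒ A = \frac{37}{4}.
So f(n) = \frac{37 \left(-1\right)^{n}}{4} + \frac{5 n}{2} - \frac{5}{4}.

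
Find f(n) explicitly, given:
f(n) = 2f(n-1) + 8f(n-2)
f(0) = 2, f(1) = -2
Characteristic equation: x² - 2x - 8 = 0, which factors as (x - (-2))(x - (4)) = 0.
Roots r₁ = -2, r₂ = 4 (distinct).
General solution: f(n) = A·(-2)^n + B·(4)^n.
From f(0) = 2: A + B = 2.
From f(1) = -2: -2A + 4B = -2.
Solving: A = \frac{5}{3}, B = \frac{1}{3}.
So f(n) = \frac{5 \left(-2\right)^{n}}{3} + \frac{4^{n}}{3}.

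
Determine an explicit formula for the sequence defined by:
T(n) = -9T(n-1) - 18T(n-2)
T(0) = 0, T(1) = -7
Characteristic equation: x² + 9x + 18 = 0, which factors as (x - (-6))(x - (-3)) = 0.
Roots r₁ = -6, r₂ = -3 (distinct).
General solution: T(n) = A·(-6)^n + B·(-3)^n.
From T(0) = 0: A + B = 0.
From T(1) = -7: -6A - 3B = -7.
Solving: A = \frac{7}{3}, B = - \frac{7}{3}.
So T(n) = - \frac{7 \left(-3\right)^{n}}{3} + \frac{7 \left(-6\right)^{n}}{3}.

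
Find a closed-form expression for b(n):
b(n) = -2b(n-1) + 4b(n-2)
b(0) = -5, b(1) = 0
Characteristic equation: x² + 2x - 4 = 0.
Discriminant Δ = (-2)² + 4·(4) = 20.
Roots r₁,₂ = (-2 ± √20)/2, so r₁ = -1 + \sqrt{5}, r₂ = - \sqrt{5} - 1.
General solution: b(n) = A·r₁^n + B·r₂^n.
From the initial conditions, A + B = -5 and r₁A + r₂B = 0.
Since r₁ - r₂ = √20: A = (0 - (-5)r₂)/√20 = - \frac{5}{2} - \frac{\sqrt{5}}{2}, and B = -5 - A = - \frac{5}{2} + \frac{\sqrt{5}}{2}.
So b(n) = \left(- \frac{5}{2} - \frac{\sqrt{5}}{2}\right)\left(-1 + \sqrt{5}\right)^n + \left(- \frac{5}{2} + \frac{\sqrt{5}}{2}\right)\left(- \sqrt{5} - 1\right)^n.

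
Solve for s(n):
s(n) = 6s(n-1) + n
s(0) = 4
First-order linear with linear forcing.
Homogeneous solution: s_h(n) = A·(6)^n.
Try particular s_p(n) = pn + q. Substituting:
  pn + q = 6(p(n-1) + q) + n.
Matching the n-coefficient: p = 6p + 1 ⇒ p = - \frac{1}{5}.
Matching constants: q = -6p + 6q ⇒ q = - \frac{6}{25}.
General: s(n) = A·(6)^n - \frac{n}{5} - \frac{6}{25}.
Apply s(0) = 4: A - \frac{6}{25} = 4 ⇒ A = \frac{106}{25}.
So s(n) = \frac{106 \cdot 6^{n}}{25} - \frac{n}{5} - \frac{6}{25}.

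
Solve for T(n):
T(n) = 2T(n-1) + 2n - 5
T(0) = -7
First-order linear with linear forcing.
Homogeneous solution: T_h(n) = A·(2)^n.
Try particular T_p(n) = pn + q. Substituting:
  pn + q = 2(p(n-1) + q) + 2n - 5.
Matching the n-coefficient: p = 2p + 2 ⇒ p = -2.
Matching constants: q = -2p + 2q - 5 ⇒ q = 1.
General: T(n) = A·(2)^n - 2 n + 1.
Apply T(0) = -7: A + 1 = -7 ⇒ A = -8.
So T(n) = - 8 \cdot 2^{n} - 2 n + 1.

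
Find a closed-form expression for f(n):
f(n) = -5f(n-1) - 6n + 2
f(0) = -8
First-order linear with linear forcing.
Homogeneous solution: f_h(n) = A·(-5)^n.
Try particular f_p(n) = pn + q. Substituting:
  pn + q = -5(p(n-1) + q) - 6n + 2.
Matching the n-coefficient: p = -5p - 6 ⇒ p = -1.
Matching constants: q = 5p - 5q + 2 ⇒ q = - \frac{1}{2}.
General: f(n) = A·(-5)^n - n - \frac{1}{2}.
Apply f(0) = -8: A - \frac{1}{2} = -8 ⇒ A = - \frac{15}{2}.
So f(n) = - \frac{15 \left(-5\right)^{n}}{2} - n - \frac{1}{2}.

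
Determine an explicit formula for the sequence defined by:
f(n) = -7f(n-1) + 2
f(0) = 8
First-order linear non-homogeneous.
Homogeneous solution: f_h(n) = A·(-7)^n.
Try constant particular solution f_p = K: K = -7K + 2 ⇒ K = \frac{1}{4}.
General: f(n) = A·(-7)^n + \frac{1}{4}.
Apply f(0) = 8: A + \frac{1}{4} = 8 ⇒ A = \frac{31}{4}.
So f(n) = \frac{31 \left(-7\right)^{n}}{4} + \frac{1}{4}.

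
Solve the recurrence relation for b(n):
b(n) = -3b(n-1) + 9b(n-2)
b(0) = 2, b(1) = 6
Characteristic equation: x² + 3x - 9 = 0.
Discriminant Δ = (-3)² + 4·(9) = 45.
Roots r₁,₂ = (-3 ± √45)/2, so r₁ = - \frac{3}{2} + \frac{3 \sqrt{5}}{2}, r₂ = - \frac{3 \sqrt{5}}{2} - \frac{3}{2}.
General solution: b(n) = A·r₁^n + B·r₂^n.
From the initial conditions, A + B = 2 and r₁A + r₂B = 6.
Since r₁ - r₂ = √45: A = (6 - (2)r₂)/√45 = 1 + \frac{3 \sqrt{5}}{5}, and B = 2 - A = 1 - \frac{3 \sqrt{5}}{5}.
So b(n) = \left(1 + \frac{3 \sqrt{5}}{5}\right)\left(- \frac{3}{2} + \frac{3 \sqrt{5}}{2}\right)^n + \left(1 - \frac{3 \sqrt{5}}{5}\right)\left(- \frac{3 \sqrt{5}}{2} - \frac{3}{2}\right)^n.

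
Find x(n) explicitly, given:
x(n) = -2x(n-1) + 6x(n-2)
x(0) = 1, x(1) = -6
Characteristic equation: x² + 2x - 6 = 0.
Discriminant Δ = (-2)² + 4·(6) = 28.
Roots r₁,₂ = (-2 ± √28)/2, so r₁ = -1 + \sqrt{7}, r₂ = - \sqrt{7} - 1.
General solution: x(n) = A·r₁^n + B·r₂^n.
From the initial conditions, A + B = 1 and r₁A + r₂B = -6.
Since r₁ - r₂ = √28: A = (-6 - (1)r₂)/√28 = \frac{1}{2} - \frac{5 \sqrt{7}}{14}, and B = 1 - A = \frac{1}{2} + \frac{5 \sqrt{7}}{14}.
So x(n) = \left(\frac{1}{2} - \frac{5 \sqrt{7}}{14}\right)\left(-1 + \sqrt{7}\right)^n + \left(\frac{1}{2} + \frac{5 \sqrt{7}}{14}\right)\left(- \sqrt{7} - 1\right)^n.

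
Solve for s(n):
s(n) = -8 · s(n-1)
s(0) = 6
Pure geometric recurrence with ratio -8.
By induction s(n) = s(0) · (-8)^n = 6 \left(-8\right)^{n}.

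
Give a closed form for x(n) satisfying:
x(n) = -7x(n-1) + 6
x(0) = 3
First-order linear non-homogeneous.
Homogeneous solution: x_h(n) = A·(-7)^n.
Try constant particular solution x_p = K: K = -7K + 6 ⇒ K = \frac{3}{4}.
General: x(n) = A·(-7)^n + \frac{3}{4}.
Apply x(0) = 3: A + \frac{3}{4} = 3 ⇒ A = \frac{9}{4}.
So x(n) = \frac{9 \left(-7\right)^{n}}{4} + \frac{3}{4}.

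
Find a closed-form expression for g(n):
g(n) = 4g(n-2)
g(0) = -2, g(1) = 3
Characteristic equation: x² - 4 = 0, which factors as (x - (2))(x - (-2)) = 0.
Roots r₁ = 2, r₂ = -2 (distinct).
General solution: g(n) = A·(2)^n + B·(-2)^n.
From g(0) = -2: A + B = -2.
From g(1) = 3: 2A - 2B = 3.
Solving: A = - \frac{1}{4}, B = - \frac{7}{4}.
So g(n) = - \frac{7 \left(-2\right)^{n}}{4} - \frac{2^{n}}{4}.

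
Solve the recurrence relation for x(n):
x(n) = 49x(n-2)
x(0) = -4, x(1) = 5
Characteristic equation: x² - 49 = 0, which factors as (x - (7))(x - (-7)) = 0.
Roots r₁ = 7, r₂ = -7 (distinct).
General solution: x(n) = A·(7)^n + B·(-7)^n.
From x(0) = -4: A + B = -4.
From x(1) = 5: 7A - 7B = 5.
Solving: A = - \frac{23}{14}, B = - \frac{33}{14}.
So x(n) = - \frac{33 \left(-7\right)^{n}}{14} - \frac{23 \cdot 7^{n}}{14}.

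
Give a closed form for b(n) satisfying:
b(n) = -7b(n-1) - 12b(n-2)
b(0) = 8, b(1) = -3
Characteristic equation: x² + 7x + 12 = 0, which factors as (x - (-3))(x - (-4)) = 0.
Roots r₁ = -3, r₂ = -4 (distinct).
General solution: b(n) = A·(-3)^n + B·(-4)^n.
From b(0) = 8: A + B = 8.
From b(1) = -3: -3A - 4B = -3.
Solving: A = 29, B = -21.
So b(n) = 29 \left(-3\right)^{n} - 21 \left(-4\right)^{n}.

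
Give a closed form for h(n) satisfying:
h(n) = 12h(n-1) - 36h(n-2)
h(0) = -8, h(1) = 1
Characteristic equation: x² - 12x + 36 = 0, which is (x - (6))².
Repeated root r = 6.
General solution: h(n) = (A + Bn)·(6)^n.
From h(0) = -8: A = -8.
From h(1) = 1: (A + B)·(6) = 1 ⇒ B = \frac{49}{6}.
So h(n) = \left(\frac{49 n}{6} - 8\right) \cdot (6)^n.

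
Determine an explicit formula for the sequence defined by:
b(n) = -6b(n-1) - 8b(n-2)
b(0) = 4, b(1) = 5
Characteristic equation: x² + 6x + 8 = 0, which factors as (x - (-2))(x - (-4)) = 0.
Roots r₁ = -2, r₂ = -4 (distinct).
General solution: b(n) = A·(-2)^n + B·(-4)^n.
From b(0) = 4: A + B = 4.
From b(1) = 5: -2A - 4B = 5.
Solving: A = \frac{21}{2}, B = - \frac{13}{2}.
So b(n) = \frac{21 \left(-2\right)^{n}}{2} - \frac{13 \left(-4\right)^{n}}{2}.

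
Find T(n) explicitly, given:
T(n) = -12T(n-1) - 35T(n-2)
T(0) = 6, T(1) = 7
Characteristic equation: x² + 12x + 35 = 0, which factors as (x - (-7))(x - (-5)) = 0.
Roots r₁ = -7, r₂ = -5 (distinct).
General solution: T(n) = A·(-7)^n + B·(-5)^n.
From T(0) = 6: A + B = 6.
From T(1) = 7: -7A - 5B = 7.
Solving: A = - \frac{37}{2}, B = \frac{49}{2}.
So T(n) = \frac{49 \left(-5\right)^{n}}{2} - \frac{37 \left(-7\right)^{n}}{2}.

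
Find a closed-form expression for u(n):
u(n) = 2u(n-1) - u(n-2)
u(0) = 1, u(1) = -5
Characteristic equation: x² - 2x + 1 = 0, which is (x - (1))².
Repeated root r = 1.
General solution: u(n) = (A + Bn)·(1)^n.
From u(0) = 1: A = 1.
From u(1) = -5: (A + B)·(1) = -5 ⇒ B = -6.
So u(n) = \left(1 - 6 n\right) \cdot (1)^n.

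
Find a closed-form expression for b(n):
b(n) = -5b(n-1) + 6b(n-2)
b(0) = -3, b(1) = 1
Characteristic equation: x² + 5x - 6 = 0, which factors as (x - (1))(x - (-6)) = 0.
Roots r₁ = 1, r₂ = -6 (distinct).
General solution: b(n) = A·(1)^n + B·(-6)^n.
From b(0) = -3: A + B = -3.
From b(1) = 1: A - 6B = 1.
Solving: A = - \frac{17}{7}, B = - \frac{4}{7}.
So b(n) = - \frac{4 \left(-6\right)^{n}}{7} - \frac{17}{7}.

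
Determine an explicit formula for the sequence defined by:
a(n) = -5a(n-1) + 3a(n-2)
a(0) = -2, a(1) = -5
Characteristic equation: x² + 5x - 3 = 0.
Discriminant Δ = (-5)² + 4·(3) = 37.
Roots r₁,₂ = (-5 ± √37)/2, so r₁ = - \frac{5}{2} + \frac{\sqrt{37}}{2}, r₂ = - \frac{\sqrt{37}}{2} - \frac{5}{2}.
General solution: a(n) = A·r₁^n + B·r₂^n.
From the initial conditions, A + B = -2 and r₁A + r₂B = -5.
Since r₁ - r₂ = √37: A = (-5 - (-2)r₂)/√37 = - \frac{10 \sqrt{37}}{37} - 1, and B = -2 - A = -1 + \frac{10 \sqrt{37}}{37}.
So a(n) = \left(- \frac{10 \sqrt{37}}{37} - 1\right)\left(- \frac{5}{2} + \frac{\sqrt{37}}{2}\right)^n + \left(-1 + \frac{10 \sqrt{37}}{37}\right)\left(- \frac{\sqrt{37}}{2} - \frac{5}{2}\right)^n.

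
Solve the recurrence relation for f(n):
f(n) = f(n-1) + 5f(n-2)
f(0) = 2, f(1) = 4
Characteristic equation: x² - x - 5 = 0.
Discriminant Δ = (1)² + 4·(5) = 21.
Roots r₁,₂ = (1 ± √21)/2, so r₁ = \frac{1}{2} + \frac{\sqrt{21}}{2}, r₂ = \frac{1}{2} - \frac{\sqrt{21}}{2}.
General solution: f(n) = A·r₁^n + B·r₂^n.
From the initial conditions, A + B = 2 and r₁A + r₂B = 4.
Since r₁ - r₂ = √21: A = (4 - (2)r₂)/√21 = \frac{\sqrt{21}}{7} + 1, and B = 2 - A = 1 - \frac{\sqrt{21}}{7}.
So f(n) = \left(\frac{\sqrt{21}}{7} + 1\right)\left(\frac{1}{2} + \frac{\sqrt{21}}{2}\right)^n + \left(1 - \frac{\sqrt{21}}{7}\right)\left(\frac{1}{2} - \frac{\sqrt{21}}{2}\right)^n.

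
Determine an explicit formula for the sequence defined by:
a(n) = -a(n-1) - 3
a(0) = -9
First-order linear non-homogeneous.
Homogeneous solution: a_h(n) = A·(-1)^n.
Try constant particular solution a_p = K: K = -K - 3 ⇒ K = - \frac{3}{2}.
General: a(n) = A·(-1)^n - \frac{3}{2}.
Apply a(0) = -9: A - \frac{3}{2} = -9 ⇒ A = - \frac{15}{2}.
So a(n) = - \frac{15 \left(-1\right)^{n}}{2} - \frac{3}{2}.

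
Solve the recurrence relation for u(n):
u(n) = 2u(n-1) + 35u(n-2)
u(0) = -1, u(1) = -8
Characteristic equation: x² - 2x - 35 = 0, which factors as (x - (7))(x - (-5)) = 0.
Roots r₁ = 7, r₂ = -5 (distinct).
General solution: u(n) = A·(7)^n + B·(-5)^n.
From u(0) = -1: A + B = -1.
From u(1) = -8: 7A - 5B = -8.
Solving: A = - \frac{13}{12}, B = \frac{1}{12}.
So u(n) = \frac{\left(-5\right)^{n}}{12} - \frac{13 \cdot 7^{n}}{12}.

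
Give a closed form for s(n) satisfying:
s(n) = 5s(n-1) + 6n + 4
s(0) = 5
First-order linear with linear forcing.
Homogeneous solution: s_h(n) = A·(5)^n.
Try particular s_p(n) = pn + q. Substituting:
  pn + q = 5(p(n-1) + q) + 6n + 4.
Matching the n-coefficient: p = 5p + 6 ⇒ p = - \frac{3}{2}.
Matching constants: q = -5p + 5q + 4 ⇒ q = - \frac{23}{8}.
General: s(n) = A·(5)^n - \frac{3 n}{2} - \frac{23}{8}.
Apply s(0) = 5: A - \frac{23}{8} = 5 ⇒ A = \frac{63}{8}.
So s(n) = \frac{63 \cdot 5^{n}}{8} - \frac{3 n}{2} - \frac{23}{8}.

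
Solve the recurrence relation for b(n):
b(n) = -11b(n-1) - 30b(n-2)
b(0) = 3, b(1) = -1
Characteristic equation: x² + 11x + 30 = 0, which factors as (x - (-6))(x - (-5)) = 0.
Roots r₁ = -6, r₂ = -5 (distinct).
General solution: b(n) = A·(-6)^n + B·(-5)^n.
From b(0) = 3: A + B = 3.
From b(1) = -1: -6A - 5B = -1.
Solving: A = -14, B = 17.
So b(n) = 17 \left(-5\right)^{n} - 14 \left(-6\right)^{n}.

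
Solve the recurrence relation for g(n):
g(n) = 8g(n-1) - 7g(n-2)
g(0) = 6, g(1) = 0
Characteristic equation: x² - 8x + 7 = 0, which factors as (x - (1))(x - (7)) = 0.
Roots r₁ = 1, r₂ = 7 (distinct).
General solution: g(n) = A·(1)^n + B·(7)^n.
From g(0) = 6: A + B = 6.
From g(1) = 0: A + 7B = 0.
Solving: A = 7, B = -1.
So g(n) = 7 - 7^{n}.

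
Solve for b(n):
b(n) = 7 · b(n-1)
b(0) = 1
Pure geometric recurrence with ratio 7.
By induction b(n) = b(0) · (7)^n = 7^{n}.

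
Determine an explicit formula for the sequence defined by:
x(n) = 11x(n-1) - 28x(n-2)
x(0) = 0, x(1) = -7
Characteristic equation: x² - 11x + 28 = 0, which factors as (x - (4))(x - (7)) = 0.
Roots r₁ = 4, r₂ = 7 (distinct).
General solution: x(n) = A·(4)^n + B·(7)^n.
From x(0) = 0: A + B = 0.
From x(1) = -7: 4A + 7B = -7.
Solving: A = \frac{7}{3}, B = - \frac{7}{3}.
So x(n) = \frac{7 \cdot 4^{n}}{3} - \frac{7 \cdot 7^{n}}{3}.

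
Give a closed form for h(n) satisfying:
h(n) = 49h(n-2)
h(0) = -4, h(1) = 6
Characteristic equation: x² - 49 = 0, which factors as (x - (7))(x - (-7)) = 0.
Roots r₁ = 7, r₂ = -7 (distinct).
General solution: h(n) = A·(7)^n + B·(-7)^n.
From h(0) = -4: A + B = -4.
From h(1) = 6: 7A - 7B = 6.
Solving: A = - \frac{11}{7}, B = - \frac{17}{7}.
So h(n) = - \frac{17 \left(-7\right)^{n}}{7} - \frac{11 \cdot 7^{n}}{7}.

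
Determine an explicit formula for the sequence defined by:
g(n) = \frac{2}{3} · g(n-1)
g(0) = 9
Pure geometric recurrence with ratio \frac{2}{3}.
By induction g(n) = g(0) · (\frac{2}{3})^n = 9 \left(\frac{2}{3}\right)^{n}.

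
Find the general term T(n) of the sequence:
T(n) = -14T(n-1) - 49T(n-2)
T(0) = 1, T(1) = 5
Characteristic equation: x² + 14x + 49 = 0, which is (x - (-7))².
Repeated root r = -7.
General solution: T(n) = (A + Bn)·(-7)^n.
From T(0) = 1: A = 1.
From T(1) = 5: (A + B)·(-7) = 5 ⇒ B = - \frac{12}{7}.
So T(n) = \left(1 - \frac{12 n}{7}\right) \cdot (-7)^n.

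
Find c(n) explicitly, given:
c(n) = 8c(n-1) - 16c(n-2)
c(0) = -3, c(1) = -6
Characteristic equation: x² - 8x + 16 = 0, which is (x - (4))².
Repeated root r = 4.
General solution: c(n) = (A + Bn)·(4)^n.
From c(0) = -3: A = -3.
From c(1) = -6: (A + B)·(4) = -6 ⇒ B = \frac{3}{2}.
So c(n) = \left(\frac{3 n}{2} - 3\right) \cdot (4)^n.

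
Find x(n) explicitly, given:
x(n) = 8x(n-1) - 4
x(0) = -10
First-order linear non-homogeneous.
Homogeneous solution: x_h(n) = A·(8)^n.
Try constant particular solution x_p = K: K = 8K - 4 ⇒ K = \frac{4}{7}.
General: x(n) = A·(8)^n + \frac{4}{7}.
Apply x(0) = -10: A + \frac{4}{7} = -10 ⇒ A = - \frac{74}{7}.
So x(n) = \frac{4}{7} - \frac{74 \cdot 8^{n}}{7}.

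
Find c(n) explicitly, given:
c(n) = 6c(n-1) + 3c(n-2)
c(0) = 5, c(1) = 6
Characteristic equation: x² - 6x - 3 = 0.
Discriminant Δ = (6)² + 4·(3) = 48.
Roots r₁,₂ = (6 ± √48)/2, so r₁ = 3 + 2 \sqrt{3}, r₂ = 3 - 2 \sqrt{3}.
General solution: c(n) = A·r₁^n + B·r₂^n.
From the initial conditions, A + B = 5 and r₁A + r₂B = 6.
Since r₁ - r₂ = √48: A = (6 - (5)r₂)/√48 = \frac{5}{2} - \frac{3 \sqrt{3}}{4}, and B = 5 - A = \frac{3 \sqrt{3}}{4} + \frac{5}{2}.
So c(n) = \left(\frac{5}{2} - \frac{3 \sqrt{3}}{4}\right)\left(3 + 2 \sqrt{3}\right)^n + \left(\frac{3 \sqrt{3}}{4} + \frac{5}{2}\right)\left(3 - 2 \sqrt{3}\right)^n.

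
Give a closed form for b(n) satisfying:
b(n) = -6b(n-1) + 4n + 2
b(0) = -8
First-order linear with linear forcing.
Homogeneous solution: b_h(n) = A·(-6)^n.
Try particular b_p(n) = pn + q. Substituting:
  pn + q = -6(p(n-1) + q) + 4n + 2.
Matching the n-coefficient: p = -6p + 4 ⇒ p = \frac{4}{7}.
Matching constants: q = 6p - 6q + 2 ⇒ q = \frac{38}{49}.
General: b(n) = A·(-6)^n + \frac{4 n}{7} + \frac{38}{49}.
Apply b(0) = -8: A + \frac{38}{49} = -8 ⇒ A = - \frac{430}{49}.
So b(n) = - \frac{430 \left(-6\right)^{n}}{49} + \frac{4 n}{7} + \frac{38}{49}.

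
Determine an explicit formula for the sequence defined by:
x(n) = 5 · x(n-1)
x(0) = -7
Pure geometric recurrence with ratio 5.
By induction x(n) = x(0) · (5)^n = - 7 \cdot 5^{n}.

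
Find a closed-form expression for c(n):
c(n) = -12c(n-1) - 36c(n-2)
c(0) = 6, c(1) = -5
Characteristic equation: x² + 12x + 36 = 0, which is (x - (-6))².
Repeated root r = -6.
General solution: c(n) = (A + Bn)·(-6)^n.
From c(0) = 6: A = 6.
From c(1) = -5: (A + B)·(-6) = -5 ⇒ B = - \frac{31}{6}.
So c(n) = \left(6 - \frac{31 n}{6}\right) \cdot (-6)^n.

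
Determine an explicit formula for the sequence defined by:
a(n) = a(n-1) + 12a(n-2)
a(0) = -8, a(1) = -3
Characteristic equation: x² - x - 12 = 0, which factors as (x - (4))(x - (-3)) = 0.
Roots r₁ = 4, r₂ = -3 (distinct).
General solution: a(n) = A·(4)^n + B·(-3)^n.
From a(0) = -8: A + B = -8.
From a(1) = -3: 4A - 3B = -3.
Solving: A = - \frac{27}{7}, B = - \frac{29}{7}.
So a(n) = - \frac{29 \left(-3\right)^{n}}{7} - \frac{27 \cdot 4^{n}}{7}.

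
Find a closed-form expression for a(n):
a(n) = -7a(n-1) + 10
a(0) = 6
First-order linear non-homogeneous.
Homogeneous solution: a_h(n) = A·(-7)^n.
Try constant particular solution a_p = K: K = -7K + 10 ⇒ K = \frac{5}{4}.
General: a(n) = A·(-7)^n + \frac{5}{4}.
Apply a(0) = 6: A + \frac{5}{4} = 6 ⇒ A = \frac{19}{4}.
So a(n) = \frac{19 \left(-7\right)^{n}}{4} + \frac{5}{4}.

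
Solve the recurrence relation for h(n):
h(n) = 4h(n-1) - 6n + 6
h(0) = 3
First-order linear with linear forcing.
Homogeneous solution: h_h(n) = A·(4)^n.
Try particular h_p(n) = pn + q. Substituting:
  pn + q = 4(p(n-1) + q) - 6n + 6.
Matching the n-coefficient: p = 4p - 6 ⇒ p = 2.
Matching constants: q = -4p + 4q + 6 ⇒ q = \frac{2}{3}.
General: h(n) = A·(4)^n + 2 n + \frac{2}{3}.
Apply h(0) = 3: A + \frac{2}{3} = 3 ⇒ A = \frac{7}{3}.
So h(n) = \frac{7 \cdot 4^{n}}{3} + 2 n + \frac{2}{3}.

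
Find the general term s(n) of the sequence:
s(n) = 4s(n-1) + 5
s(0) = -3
First-order linear non-homogeneous.
Homogeneous solution: s_h(n) = A·(4)^n.
Try constant particular solution s_p = K: K = 4K + 5 ⇒ K = - \frac{5}{3}.
General: s(n) = A·(4)^n - \frac{5}{3}.
Apply s(0) = -3: A - \frac{5}{3} = -3 ⇒ A = - \frac{4}{3}.
So s(n) = - \frac{4 \cdot 4^{n}}{3} - \frac{5}{3}.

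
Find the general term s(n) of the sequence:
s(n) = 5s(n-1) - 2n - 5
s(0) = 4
First-order linear with linear forcing.
Homogeneous solution: s_h(n) = A·(5)^n.
Try particular s_p(n) = pn + q. Substituting:
  pn + q = 5(p(n-1) + q) - 2n - 5.
Matching the n-coefficient: p = 5p - 2 ⇒ p = \frac{1}{2}.
Matching constants: q = -5p + 5q - 5 ⇒ q = \frac{15}{8}.
General: s(n) = A·(5)^n + \frac{n}{2} + \frac{15}{8}.
Apply s(0) = 4: A + \frac{15}{8} = 4 ⇒ A = \frac{17}{8}.
So s(n) = \frac{17 \cdot 5^{n}}{8} + \frac{n}{2} + \frac{15}{8}.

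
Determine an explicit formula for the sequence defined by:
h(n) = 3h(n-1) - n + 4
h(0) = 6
First-order linear with linear forcing.
Homogeneous solution: h_h(n) = A·(3)^n.
Try particular h_p(n) = pn + q. Substituting:
  pn + q = 3(p(n-1) + q) - n + 4.
Matching the n-coefficient: p = 3p - 1 ⇒ p = \frac{1}{2}.
Matching constants: q = -3p + 3q + 4 ⇒ q = - \frac{5}{4}.
General: h(n) = A·(3)^n + \frac{n}{2} - \frac{5}{4}.
Apply h(0) = 6: A - \frac{5}{4} = 6 ⇒ A = \frac{29}{4}.
So h(n) = \frac{29 \cdot 3^{n}}{4} + \frac{n}{2} - \frac{5}{4}.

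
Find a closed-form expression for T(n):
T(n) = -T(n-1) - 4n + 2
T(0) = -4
First-order linear with linear forcing.
Homogeneous solution: T_h(n) = A·(-1)^n.
Try particular T_p(n) = pn + q. Substituting:
  pn + q = -(p(n-1) + q) - 4n + 2.
Matching the n-coefficient: p = -p - 4 ⇒ p = -2.
Matching constants: q = p - q + 2 ⇒ q = 0.
General: T(n) = A·(-1)^n - 2 n + 0.
Apply T(0) = -4: A + 0 = -4 ⇒ A = -4.
So T(n) = - 4 \left(-1\right)^{n} - 2 n.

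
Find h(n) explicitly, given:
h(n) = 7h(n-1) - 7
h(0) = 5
First-order linear non-homogeneous.
Homogeneous solution: h_h(n) = A·(7)^n.
Try constant particular solution h_p = K: K = 7K - 7 ⇒ K = \frac{7}{6}.
General: h(n) = A·(7)^n + \frac{7}{6}.
Apply h(0) = 5: A + \frac{7}{6} = 5 ⇒ A = \frac{23}{6}.
So h(n) = \frac{23 \cdot 7^{n}}{6} + \frac{7}{6}.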